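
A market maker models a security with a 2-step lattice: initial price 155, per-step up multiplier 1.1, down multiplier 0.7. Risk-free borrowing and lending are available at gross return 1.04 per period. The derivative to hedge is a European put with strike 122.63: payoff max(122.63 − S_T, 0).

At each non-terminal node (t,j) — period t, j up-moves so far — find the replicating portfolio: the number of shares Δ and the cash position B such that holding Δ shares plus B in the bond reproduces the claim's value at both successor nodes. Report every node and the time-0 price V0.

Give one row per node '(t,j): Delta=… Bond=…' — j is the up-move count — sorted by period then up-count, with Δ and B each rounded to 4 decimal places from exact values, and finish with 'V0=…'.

No-arbitrage ⇒ martingale measure with p* = (R−d)/(u−d) = 0.8500.
At expiry t=2: V(2,0)=46.6800, V(2,1)=3.2800, V(2,2)=0.0000
Node (1,0) S=108.5000: V=(p*·3.2800+(1−p*)·46.6800)/1.04=9.4135; Δ=(3.2800−46.6800)/(119.3500−75.9500)=-1.0000; B=V−Δ·S=117.9135
Node (1,1) S=170.5000: V=(p*·0.0000+(1−p*)·3.2800)/1.04=0.4731; Δ=(0.0000−3.2800)/(187.5500−119.3500)=-0.0481; B=V−Δ·S=8.6731
Node (0,0) S=155.0000: V=(p*·0.4731+(1−p*)·9.4135)/1.04=1.7444; Δ=(0.4731−9.4135)/(170.5000−108.5000)=-0.1442; B=V−Δ·S=24.0953
Root portfolio cost Δ·155+B reproduces V0=1.7444.

(0,0): Delta=-0.1442 Bond=24.0953
(1,0): Delta=-1.0000 Bond=117.9135
(1,1): Delta=-0.0481 Bond=8.6731
V0=1.7444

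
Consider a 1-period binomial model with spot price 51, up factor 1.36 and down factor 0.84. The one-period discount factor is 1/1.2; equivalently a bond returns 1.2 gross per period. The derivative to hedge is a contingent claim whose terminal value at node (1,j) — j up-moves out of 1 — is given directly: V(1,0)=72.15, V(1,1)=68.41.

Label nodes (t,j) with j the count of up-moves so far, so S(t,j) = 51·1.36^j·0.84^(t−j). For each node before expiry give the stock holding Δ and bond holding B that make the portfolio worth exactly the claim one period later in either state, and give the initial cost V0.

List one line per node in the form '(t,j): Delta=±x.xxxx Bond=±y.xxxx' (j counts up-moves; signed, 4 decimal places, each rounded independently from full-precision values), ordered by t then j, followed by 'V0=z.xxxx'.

(0,0): Delta=-0.1410 Bond=65.1596
V0=57.9673

Risk-neutral probability p* = (R−d)/(u−d) = (1.2−0.84)/(1.36−0.84) = 0.6923.
Payoff layer (t=1): V(1,0)=72.1500, V(1,1)=68.4100
(0,0): S=51.0000. Δ = (V_up−V_dn)/(S_up−S_dn) = (68.4100−72.1500)/(69.3600−42.8400) = -0.1410. V = [p*·68.4100 + (1−p*)·72.1500]/1.2 = 57.9673. B = V − Δ·S = 65.1596.
Root portfolio cost Δ·51+B reproduces V0=57.9673.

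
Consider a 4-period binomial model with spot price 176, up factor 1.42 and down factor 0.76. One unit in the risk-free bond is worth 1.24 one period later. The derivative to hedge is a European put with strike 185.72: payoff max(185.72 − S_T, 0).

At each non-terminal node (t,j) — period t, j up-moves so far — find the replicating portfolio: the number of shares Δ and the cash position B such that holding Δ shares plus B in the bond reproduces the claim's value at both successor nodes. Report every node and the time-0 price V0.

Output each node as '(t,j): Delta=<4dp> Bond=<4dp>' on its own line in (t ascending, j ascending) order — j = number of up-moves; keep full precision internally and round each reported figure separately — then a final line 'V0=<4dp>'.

(0,0): Delta=-0.0604 Bond=12.8191
(1,0): Delta=-0.2501 Bond=41.2713
(1,1): Delta=-0.0223 Bond=6.3799
(2,0): Delta=-0.8316 Bond=110.2942
(2,1): Delta=-0.1334 Bond=29.0073
(2,2): Delta=0.0000 Bond=0.0000
(3,0): Delta=-1.0000 Bond=149.7742
(3,1): Delta=-0.7978 Bond=131.8863
(3,2): Delta=0.0000 Bond=0.0000
(3,3): Delta=0.0000 Bond=0.0000
V0=2.1945

Under the risk-neutral measure, an up-move has probability p* = (R−d)/(u−d) = 0.7273 and values discount at R = 1.24.
Terminal values V(4,·): V(4,0)=127.0026, V(4,1)=76.0111, V(4,2)=0.0000, V(4,3)=0.0000, V(4,4)=0.0000
(3,0): S=77.2598. Δ = (V_up−V_dn)/(S_up−S_dn) = (76.0111−127.0026)/(109.7089−58.7174) = -1.0000. V = [p*·76.0111 + (1−p*)·127.0026]/1.24 = 72.5144. B = V − Δ·S = 149.7742.
(3,1): S=144.3538. Δ = (V_up−V_dn)/(S_up−S_dn) = (0.0000−76.0111)/(204.9824−109.7089) = -0.7978. V = [p*·0.0000 + (1−p*)·76.0111]/1.24 = 16.7180. B = V − Δ·S = 131.8863.
(3,2): S=269.7137. Δ = (V_up−V_dn)/(S_up−S_dn) = (0.0000−0.0000)/(382.9934−204.9824) = 0.0000. V = [p*·0.0000 + (1−p*)·0.0000]/1.24 = 0.0000. B = V − Δ·S = 0.0000.
(3,3): S=503.9387. Δ = (V_up−V_dn)/(S_up−S_dn) = (0.0000−0.0000)/(715.5929−382.9934) = 0.0000. V = [p*·0.0000 + (1−p*)·0.0000]/1.24 = 0.0000. B = V − Δ·S = 0.0000.
(2,0): S=101.6576. Δ = (V_up−V_dn)/(S_up−S_dn) = (16.7180−72.5144)/(144.3538−77.2598) = -0.8316. V = [p*·16.7180 + (1−p*)·72.5144]/1.24 = 25.7542. B = V − Δ·S = 110.2942.
(2,1): S=189.9392. Δ = (V_up−V_dn)/(S_up−S_dn) = (0.0000−16.7180)/(269.7137−144.3538) = -0.1334. V = [p*·0.0000 + (1−p*)·16.7180]/1.24 = 3.6770. B = V − Δ·S = 29.0073.
(2,2): S=354.8864. Δ = (V_up−V_dn)/(S_up−S_dn) = (0.0000−0.0000)/(503.9387−269.7137) = 0.0000. V = [p*·0.0000 + (1−p*)·0.0000]/1.24 = 0.0000. B = V − Δ·S = 0.0000.
(1,0): S=133.7600. Δ = (V_up−V_dn)/(S_up−S_dn) = (3.6770−25.7542)/(189.9392−101.6576) = -0.2501. V = [p*·3.6770 + (1−p*)·25.7542]/1.24 = 7.8210. B = V − Δ·S = 41.2713.
(1,1): S=249.9200. Δ = (V_up−V_dn)/(S_up−S_dn) = (0.0000−3.6770)/(354.8864−189.9392) = -0.0223. V = [p*·0.0000 + (1−p*)·3.6770]/1.24 = 0.8087. B = V − Δ·S = 6.3799.
(0,0): S=176.0000. Δ = (V_up−V_dn)/(S_up−S_dn) = (0.8087−7.8210)/(249.9200−133.7600) = -0.0604. V = [p*·0.8087 + (1−p*)·7.8210]/1.24 = 2.1945. B = V − Δ·S = 12.8191.
Self-financing check: at every node Δ·S+B equals the discounted successor values.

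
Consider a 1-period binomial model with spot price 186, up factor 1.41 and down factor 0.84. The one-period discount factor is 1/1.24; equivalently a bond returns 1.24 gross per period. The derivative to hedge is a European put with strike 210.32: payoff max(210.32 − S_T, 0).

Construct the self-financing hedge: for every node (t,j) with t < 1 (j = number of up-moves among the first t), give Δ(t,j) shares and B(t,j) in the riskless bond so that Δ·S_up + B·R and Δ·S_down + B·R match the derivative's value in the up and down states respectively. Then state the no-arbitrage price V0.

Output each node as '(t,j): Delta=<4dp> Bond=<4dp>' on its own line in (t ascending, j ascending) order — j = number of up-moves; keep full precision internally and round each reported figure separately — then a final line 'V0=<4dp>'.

(0,0): Delta=-0.5101 Bond=107.8846
V0=13.0074

The replicating-portfolio and risk-neutral prices coincide; use p* = (1.24−0.84)/(1.41−0.84) = 0.7018 for the latter.
At expiry t=1: V(1,0)=54.0800, V(1,1)=0.0000
  t=0,j=0: stock 186.0000 → up 262.2600 (V=0.0000), down 156.2400 (V=54.0800). Price 13.0074; hedge Δ=-0.5101, bond B=107.8846.
Check: Δ(0,0)·S0 + B(0,0) = 13.0074 = V0.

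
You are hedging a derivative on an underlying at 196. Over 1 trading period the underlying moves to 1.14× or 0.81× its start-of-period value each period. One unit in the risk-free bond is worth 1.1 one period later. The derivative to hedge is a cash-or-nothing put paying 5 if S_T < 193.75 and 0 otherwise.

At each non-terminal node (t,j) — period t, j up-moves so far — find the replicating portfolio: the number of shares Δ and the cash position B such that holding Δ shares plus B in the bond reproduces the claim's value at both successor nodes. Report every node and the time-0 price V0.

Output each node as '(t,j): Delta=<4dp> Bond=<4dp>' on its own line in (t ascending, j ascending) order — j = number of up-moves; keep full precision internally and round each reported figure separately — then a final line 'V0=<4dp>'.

Since d<R<u, set p* = (R−d)/(u−d) = 0.8788; price each node as the discounted p*-expectation of its children.
Terminal values V(1,·): V(1,0)=5.0000, V(1,1)=0.0000
(0,0): S=196.0000. Δ = (V_up−V_dn)/(S_up−S_dn) = (0.0000−5.0000)/(223.4400−158.7600) = -0.0773. V = [p*·0.0000 + (1−p*)·5.0000]/1.1 = 0.5510. B = V − Δ·S = 15.7025.
The time-0 hedge costs 0.5510, which is the no-arbitrage price.

(0,0): Delta=-0.0773 Bond=15.7025
V0=0.5510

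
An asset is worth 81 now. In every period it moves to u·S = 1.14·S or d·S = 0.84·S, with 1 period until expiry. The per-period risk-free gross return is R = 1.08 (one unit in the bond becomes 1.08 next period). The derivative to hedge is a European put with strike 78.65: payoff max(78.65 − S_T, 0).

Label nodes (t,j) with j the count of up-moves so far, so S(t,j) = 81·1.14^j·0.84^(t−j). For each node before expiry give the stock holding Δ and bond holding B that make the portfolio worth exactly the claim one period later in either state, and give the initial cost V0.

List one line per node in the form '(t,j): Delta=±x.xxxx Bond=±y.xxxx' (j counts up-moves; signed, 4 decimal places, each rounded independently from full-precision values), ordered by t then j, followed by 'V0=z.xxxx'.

Under the risk-neutral measure, an up-move has probability p* = (R−d)/(u−d) = 0.8000 and values discount at R = 1.08.
At expiry t=1: V(1,0)=10.6100, V(1,1)=0.0000
(0,0): S=81.0000. Δ = (V_up−V_dn)/(S_up−S_dn) = (0.0000−10.6100)/(92.3400−68.0400) = -0.4366. V = [p*·0.0000 + (1−p*)·10.6100]/1.08 = 1.9648. B = V − Δ·S = 37.3315.
Check: Δ(0,0)·S0 + B(0,0) = 1.9648 = V0.

(0,0): Delta=-0.4366 Bond=37.3315
V0=1.9648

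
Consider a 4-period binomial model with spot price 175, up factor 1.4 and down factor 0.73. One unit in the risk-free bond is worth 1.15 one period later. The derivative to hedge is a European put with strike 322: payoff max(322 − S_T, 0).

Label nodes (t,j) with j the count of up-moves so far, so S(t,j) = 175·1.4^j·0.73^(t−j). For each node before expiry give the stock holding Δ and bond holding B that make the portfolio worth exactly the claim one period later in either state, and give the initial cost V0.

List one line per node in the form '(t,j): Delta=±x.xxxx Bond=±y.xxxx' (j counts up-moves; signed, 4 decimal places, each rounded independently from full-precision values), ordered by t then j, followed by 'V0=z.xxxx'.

The replicating-portfolio and risk-neutral prices coincide; use p* = (1.15−0.73)/(1.4−0.73) = 0.6269 for the latter.
At expiry t=4: V(4,0)=272.3031, V(4,1)=226.6908, V(4,2)=139.2153, V(4,3)=0.0000, V(4,4)=0.0000
Node (3,0) S=68.0780: V=(p*·226.6908+(1−p*)·272.3031)/1.15=211.9220; Δ=(226.6908−272.3031)/(95.3092−49.6969)=-1.0000; B=V−Δ·S=280.0000
Node (3,1) S=130.5605: V=(p*·139.2153+(1−p*)·226.6908)/1.15=149.4395; Δ=(139.2153−226.6908)/(182.7847−95.3092)=-1.0000; B=V−Δ·S=280.0000
Node (3,2) S=250.3900: V=(p*·0.0000+(1−p*)·139.2153)/1.15=45.1704; Δ=(0.0000−139.2153)/(350.5460−182.7847)=-0.8298; B=V−Δ·S=252.9545
Node (3,3) S=480.2000: V=(p*·0.0000+(1−p*)·0.0000)/1.15=0.0000; Δ=(0.0000−0.0000)/(672.2800−350.5460)=0.0000; B=V−Δ·S=0.0000
Node (2,0) S=93.2575: V=(p*·149.4395+(1−p*)·211.9220)/1.15=150.2208; Δ=(149.4395−211.9220)/(130.5605−68.0780)=-1.0000; B=V−Δ·S=243.4783
Node (2,1) S=178.8500: V=(p*·45.1704+(1−p*)·149.4395)/1.15=73.1103; Δ=(45.1704−149.4395)/(250.3900−130.5605)=-0.8701; B=V−Δ·S=228.7357
Node (2,2) S=343.0000: V=(p*·0.0000+(1−p*)·45.1704)/1.15=14.6562; Δ=(0.0000−45.1704)/(480.2000−250.3900)=-0.1966; B=V−Δ·S=82.0748
Node (1,0) S=127.7500: V=(p*·73.1103+(1−p*)·150.2208)/1.15=88.5938; Δ=(73.1103−150.2208)/(178.8500−93.2575)=-0.9009; B=V−Δ·S=203.6841
Node (1,1) S=245.0000: V=(p*·14.6562+(1−p*)·73.1103)/1.15=31.7108; Δ=(14.6562−73.1103)/(343.0000−178.8500)=-0.3561; B=V−Δ·S=118.9557
Node (0,0) S=175.0000: V=(p*·31.7108+(1−p*)·88.5938)/1.15=46.0311; Δ=(31.7108−88.5938)/(245.0000−127.7500)=-0.4851; B=V−Δ·S=130.9311
Each (Δ,B) replicates both successor values, so the strategy is self-financing and V0 is arbitrage-free.

(0,0): Delta=-0.4851 Bond=130.9311
(1,0): Delta=-0.9009 Bond=203.6841
(1,1): Delta=-0.3561 Bond=118.9557
(2,0): Delta=-1.0000 Bond=243.4783
(2,1): Delta=-0.8701 Bond=228.7357
(2,2): Delta=-0.1966 Bond=82.0748
(3,0): Delta=-1.0000 Bond=280.0000
(3,1): Delta=-1.0000 Bond=280.0000
(3,2): Delta=-0.8298 Bond=252.9545
(3,3): Delta=0.0000 Bond=0.0000
V0=46.0311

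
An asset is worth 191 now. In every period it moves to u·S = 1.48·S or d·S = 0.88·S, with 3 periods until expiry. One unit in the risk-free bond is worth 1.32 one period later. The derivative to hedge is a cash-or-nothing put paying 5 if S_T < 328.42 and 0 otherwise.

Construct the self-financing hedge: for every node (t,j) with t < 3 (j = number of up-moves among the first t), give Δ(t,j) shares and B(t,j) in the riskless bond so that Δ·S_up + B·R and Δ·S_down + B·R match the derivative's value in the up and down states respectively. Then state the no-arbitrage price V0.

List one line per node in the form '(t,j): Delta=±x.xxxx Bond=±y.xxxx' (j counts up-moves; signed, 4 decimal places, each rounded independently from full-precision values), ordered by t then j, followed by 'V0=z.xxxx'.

(0,0): Delta=-0.0098 Bond=2.2519
(1,0): Delta=-0.0275 Bond=5.9560
(1,1): Delta=-0.0060 Bond=1.8876
(2,0): Delta=0.0000 Bond=3.7879
(2,1): Delta=-0.0335 Bond=9.3434
(2,2): Delta=0.0000 Bond=0.0000
V0=0.3813

No-arbitrage ⇒ martingale measure with p* = (R−d)/(u−d) = 0.7333.
Payoff layer (t=3): V(3,0)=5.0000, V(3,1)=5.0000, V(3,2)=0.0000, V(3,3)=0.0000
(2,0): S=147.9104. Δ = (V_up−V_dn)/(S_up−S_dn) = (5.0000−5.0000)/(218.9074−130.1612) = 0.0000. V = [p*·5.0000 + (1−p*)·5.0000]/1.32 = 3.7879. B = V − Δ·S = 3.7879.
(2,1): S=248.7584. Δ = (V_up−V_dn)/(S_up−S_dn) = (0.0000−5.0000)/(368.1624−218.9074) = -0.0335. V = [p*·0.0000 + (1−p*)·5.0000]/1.32 = 1.0101. B = V − Δ·S = 9.3434.
(2,2): S=418.3664. Δ = (V_up−V_dn)/(S_up−S_dn) = (0.0000−0.0000)/(619.1823−368.1624) = 0.0000. V = [p*·0.0000 + (1−p*)·0.0000]/1.32 = 0.0000. B = V − Δ·S = 0.0000.
(1,0): S=168.0800. Δ = (V_up−V_dn)/(S_up−S_dn) = (1.0101−3.7879)/(248.7584−147.9104) = -0.0275. V = [p*·1.0101 + (1−p*)·3.7879]/1.32 = 1.3264. B = V − Δ·S = 5.9560.
(1,1): S=282.6800. Δ = (V_up−V_dn)/(S_up−S_dn) = (0.0000−1.0101)/(418.3664−248.7584) = -0.0060. V = [p*·0.0000 + (1−p*)·1.0101]/1.32 = 0.2041. B = V − Δ·S = 1.8876.
(0,0): S=191.0000. Δ = (V_up−V_dn)/(S_up−S_dn) = (0.2041−1.3264)/(282.6800−168.0800) = -0.0098. V = [p*·0.2041 + (1−p*)·1.3264]/1.32 = 0.3813. B = V − Δ·S = 2.2519.
Check: Δ(0,0)·S0 + B(0,0) = 0.3813 = V0.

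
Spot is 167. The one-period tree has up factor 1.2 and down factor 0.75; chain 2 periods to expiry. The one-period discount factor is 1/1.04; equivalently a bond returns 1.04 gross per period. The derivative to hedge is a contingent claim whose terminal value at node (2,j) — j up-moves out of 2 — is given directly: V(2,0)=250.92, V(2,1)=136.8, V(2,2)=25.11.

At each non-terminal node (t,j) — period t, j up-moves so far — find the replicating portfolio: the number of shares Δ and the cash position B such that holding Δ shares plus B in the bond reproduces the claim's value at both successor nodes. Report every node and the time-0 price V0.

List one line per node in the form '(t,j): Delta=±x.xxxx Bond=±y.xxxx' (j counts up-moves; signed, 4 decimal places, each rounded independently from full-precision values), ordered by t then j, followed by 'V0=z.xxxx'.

(0,0): Delta=-1.4401 Bond=337.4316
(1,0): Delta=-2.0248 Bond=424.1538
(1,1): Delta=-1.2385 Bond=310.5288
V0=96.9316

Since d<R<u, set p* = (R−d)/(u−d) = 0.6444; price each node as the discounted p*-expectation of its children.
Payoff layer (t=2): V(2,0)=250.9200, V(2,1)=136.8000, V(2,2)=25.1100
  t=1,j=0: stock 125.2500 → up 150.3000 (V=136.8000), down 93.9375 (V=250.9200). Price 170.5538; hedge Δ=-2.0248, bond B=424.1538.
  t=1,j=1: stock 200.4000 → up 240.4800 (V=25.1100), down 150.3000 (V=136.8000). Price 62.3288; hedge Δ=-1.2385, bond B=310.5288.
  t=0,j=0: stock 167.0000 → up 200.4000 (V=62.3288), down 125.2500 (V=170.5538). Price 96.9316; hedge Δ=-1.4401, bond B=337.4316.
Each (Δ,B) replicates both successor values, so the strategy is self-financing and V0 is arbitrage-free.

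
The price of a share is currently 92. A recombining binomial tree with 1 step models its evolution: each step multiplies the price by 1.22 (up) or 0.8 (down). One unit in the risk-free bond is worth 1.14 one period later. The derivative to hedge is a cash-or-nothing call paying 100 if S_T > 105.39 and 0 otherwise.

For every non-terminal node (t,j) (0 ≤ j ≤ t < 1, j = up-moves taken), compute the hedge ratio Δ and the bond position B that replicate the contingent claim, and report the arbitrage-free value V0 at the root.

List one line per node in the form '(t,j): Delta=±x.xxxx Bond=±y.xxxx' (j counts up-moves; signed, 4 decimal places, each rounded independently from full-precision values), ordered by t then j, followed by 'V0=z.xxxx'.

Since d<R<u, set p* = (R−d)/(u−d) = 0.8095; price each node as the discounted p*-expectation of its children.
Payoff layer (t=1): V(1,0)=0.0000, V(1,1)=100.0000
Node (0,0) S=92.0000: V=(p*·100.0000+(1−p*)·0.0000)/1.14=71.0109; Δ=(100.0000−0.0000)/(112.2400−73.6000)=2.5880; B=V−Δ·S=-167.0844
The time-0 hedge costs 71.0109, which is the no-arbitrage price.

(0,0): Delta=2.5880 Bond=-167.0844
V0=71.0109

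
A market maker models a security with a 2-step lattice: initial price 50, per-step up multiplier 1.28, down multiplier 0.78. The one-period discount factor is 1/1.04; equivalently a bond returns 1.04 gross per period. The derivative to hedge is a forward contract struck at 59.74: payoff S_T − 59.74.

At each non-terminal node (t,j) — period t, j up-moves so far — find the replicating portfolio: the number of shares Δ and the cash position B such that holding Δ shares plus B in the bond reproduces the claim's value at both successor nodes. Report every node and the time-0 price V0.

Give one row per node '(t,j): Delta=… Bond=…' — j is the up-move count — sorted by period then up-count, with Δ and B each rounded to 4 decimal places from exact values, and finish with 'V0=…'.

Risk-neutral probability p* = (R−d)/(u−d) = (1.04−0.78)/(1.28−0.78) = 0.5200.
At expiry t=2: V(2,0)=-29.3200, V(2,1)=-9.8200, V(2,2)=22.1800
(1,0): S=39.0000. Δ = (V_up−V_dn)/(S_up−S_dn) = (-9.8200−-29.3200)/(49.9200−30.4200) = 1.0000. V = [p*·-9.8200 + (1−p*)·-29.3200]/1.04 = -18.4423. B = V − Δ·S = -57.4423.
(1,1): S=64.0000. Δ = (V_up−V_dn)/(S_up−S_dn) = (22.1800−-9.8200)/(81.9200−49.9200) = 1.0000. V = [p*·22.1800 + (1−p*)·-9.8200]/1.04 = 6.5577. B = V − Δ·S = -57.4423.
(0,0): S=50.0000. Δ = (V_up−V_dn)/(S_up−S_dn) = (6.5577−-18.4423)/(64.0000−39.0000) = 1.0000. V = [p*·6.5577 + (1−p*)·-18.4423]/1.04 = -5.2330. B = V − Δ·S = -55.2330.
The time-0 hedge costs -5.2330, which is the no-arbitrage price.

(0,0): Delta=1.0000 Bond=-55.2330
(1,0): Delta=1.0000 Bond=-57.4423
(1,1): Delta=1.0000 Bond=-57.4423
V0=-5.2330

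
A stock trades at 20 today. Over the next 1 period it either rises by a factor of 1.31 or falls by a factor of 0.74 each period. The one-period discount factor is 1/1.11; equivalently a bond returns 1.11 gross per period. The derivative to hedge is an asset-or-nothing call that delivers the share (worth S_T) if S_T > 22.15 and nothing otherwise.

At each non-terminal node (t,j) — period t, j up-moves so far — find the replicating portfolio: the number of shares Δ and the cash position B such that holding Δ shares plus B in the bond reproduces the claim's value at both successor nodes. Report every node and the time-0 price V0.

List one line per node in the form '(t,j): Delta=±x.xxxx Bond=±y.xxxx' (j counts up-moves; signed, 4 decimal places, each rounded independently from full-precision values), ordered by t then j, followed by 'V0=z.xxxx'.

Since d<R<u, set p* = (R−d)/(u−d) = 0.6491; price each node as the discounted p*-expectation of its children.
Payoff layer (t=1): V(1,0)=0.0000, V(1,1)=26.2000
Node (0,0) S=20.0000: V=(p*·26.2000+(1−p*)·0.0000)/1.11=15.3216; Δ=(26.2000−0.0000)/(26.2000−14.8000)=2.2982; B=V−Δ·S=-30.6433
Self-financing check: at every node Δ·S+B equals the discounted successor values.

(0,0): Delta=2.2982 Bond=-30.6433
V0=15.3216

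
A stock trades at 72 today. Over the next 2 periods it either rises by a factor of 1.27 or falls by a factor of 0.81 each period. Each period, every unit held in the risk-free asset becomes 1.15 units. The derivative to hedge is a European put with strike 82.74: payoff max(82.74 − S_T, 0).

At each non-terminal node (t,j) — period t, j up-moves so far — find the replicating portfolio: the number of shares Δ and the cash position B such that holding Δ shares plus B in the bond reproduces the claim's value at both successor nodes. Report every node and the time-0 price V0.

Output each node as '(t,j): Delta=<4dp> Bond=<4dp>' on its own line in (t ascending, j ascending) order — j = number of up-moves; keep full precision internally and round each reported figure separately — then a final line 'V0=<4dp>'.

(0,0): Delta=-0.3521 Bond=29.7044
(1,0): Delta=-1.0000 Bond=71.9478
(1,1): Delta=-0.2062 Bond=20.8232
V0=4.3560

No-arbitrage ⇒ martingale measure with p* = (R−d)/(u−d) = 0.7391.
At expiry t=2: V(2,0)=35.5008, V(2,1)=8.6736, V(2,2)=0.0000
(1,0): S=58.3200. Δ = (V_up−V_dn)/(S_up−S_dn) = (8.6736−35.5008)/(74.0664−47.2392) = -1.0000. V = [p*·8.6736 + (1−p*)·35.5008]/1.15 = 13.6278. B = V − Δ·S = 71.9478.
(1,1): S=91.4400. Δ = (V_up−V_dn)/(S_up−S_dn) = (0.0000−8.6736)/(116.1288−74.0664) = -0.2062. V = [p*·0.0000 + (1−p*)·8.6736]/1.15 = 1.9675. B = V − Δ·S = 20.8232.
(0,0): S=72.0000. Δ = (V_up−V_dn)/(S_up−S_dn) = (1.9675−13.6278)/(91.4400−58.3200) = -0.3521. V = [p*·1.9675 + (1−p*)·13.6278]/1.15 = 4.3560. B = V − Δ·S = 29.7044.
Each (Δ,B) replicates both successor values, so the strategy is self-financing and V0 is arbitrage-free.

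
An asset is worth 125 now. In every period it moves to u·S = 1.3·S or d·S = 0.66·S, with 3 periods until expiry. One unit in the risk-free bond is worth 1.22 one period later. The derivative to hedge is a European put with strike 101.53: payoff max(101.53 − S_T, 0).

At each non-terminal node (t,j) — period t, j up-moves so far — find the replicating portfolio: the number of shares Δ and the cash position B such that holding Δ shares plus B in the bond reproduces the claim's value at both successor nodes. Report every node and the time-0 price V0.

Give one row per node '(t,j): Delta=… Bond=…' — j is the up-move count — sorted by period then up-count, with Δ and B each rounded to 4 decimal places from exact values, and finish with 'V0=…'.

(0,0): Delta=-0.0611 Bond=8.3969
(1,0): Delta=-0.4853 Bond=45.2403
(1,1): Delta=-0.0303 Bond=5.2448
(2,0): Delta=-1.0000 Bond=83.2213
(2,1): Delta=-0.4479 Bond=51.1892
(2,2): Delta=0.0000 Bond=0.0000
V0=0.7650

Risk-neutral probability p* = (R−d)/(u−d) = (1.22−0.66)/(1.3−0.66) = 0.8750.
Terminal values V(3,·): V(3,0)=65.5930, V(3,1)=30.7450, V(3,2)=0.0000, V(3,3)=0.0000
(2,0): S=54.4500. Δ = (V_up−V_dn)/(S_up−S_dn) = (30.7450−65.5930)/(70.7850−35.9370) = -1.0000. V = [p*·30.7450 + (1−p*)·65.5930]/1.22 = 28.7713. B = V − Δ·S = 83.2213.
(2,1): S=107.2500. Δ = (V_up−V_dn)/(S_up−S_dn) = (0.0000−30.7450)/(139.4250−70.7850) = -0.4479. V = [p*·0.0000 + (1−p*)·30.7450]/1.22 = 3.1501. B = V − Δ·S = 51.1892.
(2,2): S=211.2500. Δ = (V_up−V_dn)/(S_up−S_dn) = (0.0000−0.0000)/(274.6250−139.4250) = 0.0000. V = [p*·0.0000 + (1−p*)·0.0000]/1.22 = 0.0000. B = V − Δ·S = 0.0000.
(1,0): S=82.5000. Δ = (V_up−V_dn)/(S_up−S_dn) = (3.1501−28.7713)/(107.2500−54.4500) = -0.4853. V = [p*·3.1501 + (1−p*)·28.7713]/1.22 = 5.2072. B = V − Δ·S = 45.2403.
(1,1): S=162.5000. Δ = (V_up−V_dn)/(S_up−S_dn) = (0.0000−3.1501)/(211.2500−107.2500) = -0.0303. V = [p*·0.0000 + (1−p*)·3.1501]/1.22 = 0.3228. B = V − Δ·S = 5.2448.
(0,0): S=125.0000. Δ = (V_up−V_dn)/(S_up−S_dn) = (0.3228−5.2072)/(162.5000−82.5000) = -0.0611. V = [p*·0.3228 + (1−p*)·5.2072]/1.22 = 0.7650. B = V − Δ·S = 8.3969.
Root portfolio cost Δ·125+B reproduces V0=0.7650.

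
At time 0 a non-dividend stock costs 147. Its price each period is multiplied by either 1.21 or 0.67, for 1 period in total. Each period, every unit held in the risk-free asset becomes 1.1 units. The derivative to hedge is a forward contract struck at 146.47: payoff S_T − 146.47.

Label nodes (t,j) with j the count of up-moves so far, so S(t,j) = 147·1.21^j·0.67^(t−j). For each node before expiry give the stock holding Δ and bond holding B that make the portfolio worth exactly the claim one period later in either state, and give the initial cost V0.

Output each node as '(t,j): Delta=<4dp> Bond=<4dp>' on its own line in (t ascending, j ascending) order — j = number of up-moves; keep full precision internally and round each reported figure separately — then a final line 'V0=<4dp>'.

(0,0): Delta=1.0000 Bond=-133.1545
V0=13.8455

Risk-neutral probability p* = (R−d)/(u−d) = (1.1−0.67)/(1.21−0.67) = 0.7963.
At expiry t=1: V(1,0)=-47.9800, V(1,1)=31.4000
Node (0,0) S=147.0000: V=(p*·31.4000+(1−p*)·-47.9800)/1.1=13.8455; Δ=(31.4000−-47.9800)/(177.8700−98.4900)=1.0000; B=V−Δ·S=-133.1545
Root portfolio cost Δ·147+B reproduces V0=13.8455.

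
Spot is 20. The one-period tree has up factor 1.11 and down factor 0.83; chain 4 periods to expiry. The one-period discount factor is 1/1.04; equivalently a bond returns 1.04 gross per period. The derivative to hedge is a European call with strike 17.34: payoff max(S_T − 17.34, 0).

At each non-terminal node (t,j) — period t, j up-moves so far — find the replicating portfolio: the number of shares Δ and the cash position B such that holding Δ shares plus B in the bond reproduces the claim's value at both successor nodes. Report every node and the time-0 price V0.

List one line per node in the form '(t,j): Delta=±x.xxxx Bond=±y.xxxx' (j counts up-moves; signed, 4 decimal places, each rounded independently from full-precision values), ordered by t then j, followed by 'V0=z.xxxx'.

Under the risk-neutral measure, an up-move has probability p* = (R−d)/(u−d) = 0.7500 and values discount at R = 1.04.
Payoff layer (t=4): V(4,0)=0.0000, V(4,1)=0.0000, V(4,2)=0.0000, V(4,3)=5.3627, V(4,4)=13.0214
Node (3,0) S=11.4357: V=(p*·0.0000+(1−p*)·0.0000)/1.04=0.0000; Δ=(0.0000−0.0000)/(12.6937−9.4917)=0.0000; B=V−Δ·S=0.0000
Node (3,1) S=15.2936: V=(p*·0.0000+(1−p*)·0.0000)/1.04=0.0000; Δ=(0.0000−0.0000)/(16.9759−12.6937)=0.0000; B=V−Δ·S=0.0000
Node (3,2) S=20.4529: V=(p*·5.3627+(1−p*)·0.0000)/1.04=3.8673; Δ=(5.3627−0.0000)/(22.7027−16.9759)=0.9364; B=V−Δ·S=-15.2851
Node (3,3) S=27.3526: V=(p*·13.0214+(1−p*)·5.3627)/1.04=10.6795; Δ=(13.0214−5.3627)/(30.3614−22.7027)=1.0000; B=V−Δ·S=-16.6731
Node (2,0) S=13.7780: V=(p*·0.0000+(1−p*)·0.0000)/1.04=0.0000; Δ=(0.0000−0.0000)/(15.2936−11.4357)=0.0000; B=V−Δ·S=0.0000
Node (2,1) S=18.4260: V=(p*·3.8673+(1−p*)·0.0000)/1.04=2.7889; Δ=(3.8673−0.0000)/(20.4529−15.2936)=0.7496; B=V−Δ·S=-11.0229
Node (2,2) S=24.6420: V=(p*·10.6795+(1−p*)·3.8673)/1.04=8.6312; Δ=(10.6795−3.8673)/(27.3526−20.4529)=0.9873; B=V−Δ·S=-15.6982
Node (1,0) S=16.6000: V=(p*·2.7889+(1−p*)·0.0000)/1.04=2.0112; Δ=(2.7889−0.0000)/(18.4260−13.7780)=0.6000; B=V−Δ·S=-7.9492
Node (1,1) S=22.2000: V=(p*·8.6312+(1−p*)·2.7889)/1.04=6.8949; Δ=(8.6312−2.7889)/(24.6420−18.4260)=0.9399; B=V−Δ·S=-13.9705
Node (0,0) S=20.0000: V=(p*·6.8949+(1−p*)·2.0112)/1.04=5.4557; Δ=(6.8949−2.0112)/(22.2000−16.6000)=0.8721; B=V−Δ·S=-11.9858
Check: Δ(0,0)·S0 + B(0,0) = 5.4557 = V0.

(0,0): Delta=0.8721 Bond=-11.9858
(1,0): Delta=0.6000 Bond=-7.9492
(1,1): Delta=0.9399 Bond=-13.9705
(2,0): Delta=0.0000 Bond=0.0000
(2,1): Delta=0.7496 Bond=-11.0229
(2,2): Delta=0.9873 Bond=-15.6982
(3,0): Delta=0.0000 Bond=0.0000
(3,1): Delta=0.0000 Bond=0.0000
(3,2): Delta=0.9364 Bond=-15.2851
(3,3): Delta=1.0000 Bond=-16.6731
V0=5.4557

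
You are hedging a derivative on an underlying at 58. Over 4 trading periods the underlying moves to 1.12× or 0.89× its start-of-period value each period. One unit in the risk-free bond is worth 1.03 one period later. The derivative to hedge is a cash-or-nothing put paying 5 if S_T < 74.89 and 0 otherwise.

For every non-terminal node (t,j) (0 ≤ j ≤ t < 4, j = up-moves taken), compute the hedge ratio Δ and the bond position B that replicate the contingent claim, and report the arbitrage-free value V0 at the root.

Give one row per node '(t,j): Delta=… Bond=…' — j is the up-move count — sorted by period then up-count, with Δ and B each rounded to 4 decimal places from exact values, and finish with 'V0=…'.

(0,0): Delta=-0.0774 Bond=8.3193
(1,0): Delta=0.0000 Bond=4.5757
(1,1): Delta=-0.1169 Bond=11.1360
(2,0): Delta=0.0000 Bond=4.7130
(2,1): Delta=0.0000 Bond=4.7130
(2,2): Delta=-0.1766 Bond=15.8139
(3,0): Delta=0.0000 Bond=4.8544
(3,1): Delta=0.0000 Bond=4.8544
(3,2): Delta=0.0000 Bond=4.8544
(3,3): Delta=-0.2668 Bond=23.6387
V0=3.8326

No-arbitrage ⇒ martingale measure with p* = (R−d)/(u−d) = 0.6087.
Terminal values V(4,·): V(4,0)=5.0000, V(4,1)=5.0000, V(4,2)=5.0000, V(4,3)=5.0000, V(4,4)=0.0000
  t=3,j=0: stock 40.8882 → up 45.7948 (V=5.0000), down 36.3905 (V=5.0000). Price 4.8544; hedge Δ=0.0000, bond B=4.8544.
  t=3,j=1: stock 51.4548 → up 57.6294 (V=5.0000), down 45.7948 (V=5.0000). Price 4.8544; hedge Δ=0.0000, bond B=4.8544.
  t=3,j=2: stock 64.7521 → up 72.5224 (V=5.0000), down 57.6294 (V=5.0000). Price 4.8544; hedge Δ=0.0000, bond B=4.8544.
  t=3,j=3: stock 81.4858 → up 91.2641 (V=0.0000), down 72.5224 (V=5.0000). Price 1.8995; hedge Δ=-0.2668, bond B=23.6387.
  t=2,j=0: stock 45.9418 → up 51.4548 (V=4.8544), down 40.8882 (V=4.8544). Price 4.7130; hedge Δ=0.0000, bond B=4.7130.
  t=2,j=1: stock 57.8144 → up 64.7521 (V=4.8544), down 51.4548 (V=4.8544). Price 4.7130; hedge Δ=0.0000, bond B=4.7130.
  t=2,j=2: stock 72.7552 → up 81.4858 (V=1.8995), down 64.7521 (V=4.8544). Price 2.9668; hedge Δ=-0.1766, bond B=15.8139.
  t=1,j=0: stock 51.6200 → up 57.8144 (V=4.7130), down 45.9418 (V=4.7130). Price 4.5757; hedge Δ=0.0000, bond B=4.5757.
  t=1,j=1: stock 64.9600 → up 72.7552 (V=2.9668), down 57.8144 (V=4.7130). Price 3.5438; hedge Δ=-0.1169, bond B=11.1360.
  t=0,j=0: stock 58.0000 → up 64.9600 (V=3.5438), down 51.6200 (V=4.5757). Price 3.8326; hedge Δ=-0.0774, bond B=8.3193.
Self-financing check: at every node Δ·S+B equals the discounted successor values.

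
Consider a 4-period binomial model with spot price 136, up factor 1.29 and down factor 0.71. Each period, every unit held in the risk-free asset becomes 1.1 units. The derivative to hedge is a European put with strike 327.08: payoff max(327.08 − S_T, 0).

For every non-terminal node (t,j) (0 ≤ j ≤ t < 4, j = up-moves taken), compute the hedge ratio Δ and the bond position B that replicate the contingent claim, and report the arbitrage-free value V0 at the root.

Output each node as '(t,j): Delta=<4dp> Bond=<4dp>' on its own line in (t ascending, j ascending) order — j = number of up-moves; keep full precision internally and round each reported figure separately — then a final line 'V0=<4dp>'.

(0,0): Delta=-0.8566 Bond=210.8084
(1,0): Delta=-1.0000 Bond=245.7400
(1,1): Delta=-0.8181 Bond=225.1414
(2,0): Delta=-1.0000 Bond=270.3140
(2,1): Delta=-1.0000 Bond=270.3140
(2,2): Delta=-0.7693 Bond=236.6168
(3,0): Delta=-1.0000 Bond=297.3455
(3,1): Delta=-1.0000 Bond=297.3455
(3,2): Delta=-1.0000 Bond=297.3455
(3,3): Delta=-0.7075 Bond=242.2202
V0=94.3166

The replicating-portfolio and risk-neutral prices coincide; use p* = (1.1−0.71)/(1.29−0.71) = 0.6724 for the latter.
At expiry t=4: V(4,0)=292.5201, V(4,1)=264.2881, V(4,2)=212.9933, V(4,3)=119.7957, V(4,4)=0.0000
  t=3,j=0: stock 48.6759 → up 62.7919 (V=264.2881), down 34.5599 (V=292.5201). Price 248.6696; hedge Δ=-1.0000, bond B=297.3455.
  t=3,j=1: stock 88.4393 → up 114.0867 (V=212.9933), down 62.7919 (V=264.2881). Price 208.9062; hedge Δ=-1.0000, bond B=297.3455.
  t=3,j=2: stock 160.6855 → up 207.2843 (V=119.7957), down 114.0867 (V=212.9933). Price 136.6600; hedge Δ=-1.0000, bond B=297.3455.
  t=3,j=3: stock 291.9497 → up 376.6151 (V=0.0000), down 207.2843 (V=119.7957). Price 35.6758; hedge Δ=-0.7075, bond B=242.2202.
  t=2,j=0: stock 68.5576 → up 88.4393 (V=208.9062), down 48.6759 (V=248.6696). Price 201.7564; hedge Δ=-1.0000, bond B=270.3140.
  t=2,j=1: stock 124.5624 → up 160.6855 (V=136.6600), down 88.4393 (V=208.9062). Price 145.7516; hedge Δ=-1.0000, bond B=270.3140.
  t=2,j=2: stock 226.3176 → up 291.9497 (V=35.6758), down 160.6855 (V=136.6600). Price 62.5062; hedge Δ=-0.7693, bond B=236.6168.
  t=1,j=0: stock 96.5600 → up 124.5624 (V=145.7516), down 68.5576 (V=201.7564). Price 149.1800; hedge Δ=-1.0000, bond B=245.7400.
  t=1,j=1: stock 175.4400 → up 226.3176 (V=62.5062), down 124.5624 (V=145.7516). Price 81.6148; hedge Δ=-0.8181, bond B=225.1414.
  t=0,j=0: stock 136.0000 → up 175.4400 (V=81.6148), down 96.5600 (V=149.1800). Price 94.3166; hedge Δ=-0.8566, bond B=210.8084.
Each (Δ,B) replicates both successor values, so the strategy is self-financing and V0 is arbitrage-free.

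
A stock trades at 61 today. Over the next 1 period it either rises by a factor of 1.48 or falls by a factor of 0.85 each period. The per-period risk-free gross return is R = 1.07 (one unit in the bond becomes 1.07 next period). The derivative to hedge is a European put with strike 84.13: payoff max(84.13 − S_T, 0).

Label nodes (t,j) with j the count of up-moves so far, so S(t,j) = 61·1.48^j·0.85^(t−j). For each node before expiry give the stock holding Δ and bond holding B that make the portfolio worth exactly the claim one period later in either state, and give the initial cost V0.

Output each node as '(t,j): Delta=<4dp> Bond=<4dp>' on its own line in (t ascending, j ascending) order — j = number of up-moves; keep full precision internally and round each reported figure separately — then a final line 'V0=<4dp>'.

(0,0): Delta=-0.8400 Bond=70.8714
V0=19.6333

Under the risk-neutral measure, an up-move has probability p* = (R−d)/(u−d) = 0.3492 and values discount at R = 1.07.
Terminal values V(1,·): V(1,0)=32.2800, V(1,1)=0.0000
Node (0,0) S=61.0000: V=(p*·0.0000+(1−p*)·32.2800)/1.07=19.6333; Δ=(0.0000−32.2800)/(90.2800−51.8500)=-0.8400; B=V−Δ·S=70.8714
Self-financing check: at every node Δ·S+B equals the discounted successor values.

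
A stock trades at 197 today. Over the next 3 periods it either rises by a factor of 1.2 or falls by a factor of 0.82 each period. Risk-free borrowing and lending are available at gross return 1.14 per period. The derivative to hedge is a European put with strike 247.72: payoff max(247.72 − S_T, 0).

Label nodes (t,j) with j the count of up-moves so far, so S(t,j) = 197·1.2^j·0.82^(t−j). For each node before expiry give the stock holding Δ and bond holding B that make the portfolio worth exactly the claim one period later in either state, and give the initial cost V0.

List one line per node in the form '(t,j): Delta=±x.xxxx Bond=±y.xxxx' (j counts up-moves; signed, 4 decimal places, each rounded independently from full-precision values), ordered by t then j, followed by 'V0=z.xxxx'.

(0,0): Delta=-0.3243 Bond=71.4604
(1,0): Delta=-1.0000 Bond=190.6125
(1,1): Delta=-0.2378 Bond=60.9997
(2,0): Delta=-1.0000 Bond=217.2982
(2,1): Delta=-1.0000 Bond=217.2982
(2,2): Delta=-0.1401 Bond=41.8349
V0=7.5673

No-arbitrage ⇒ martingale measure with p* = (R−d)/(u−d) = 0.8421.
At expiry t=3: V(3,0)=139.1005, V(3,1)=88.7646, V(3,2)=15.1024, V(3,3)=0.0000
Node (2,0) S=132.4628: V=(p*·88.7646+(1−p*)·139.1005)/1.14=84.8354; Δ=(88.7646−139.1005)/(158.9554−108.6195)=-1.0000; B=V−Δ·S=217.2982
Node (2,1) S=193.8480: V=(p*·15.1024+(1−p*)·88.7646)/1.14=23.4502; Δ=(15.1024−88.7646)/(232.6176−158.9554)=-1.0000; B=V−Δ·S=217.2982
Node (2,2) S=283.6800: V=(p*·0.0000+(1−p*)·15.1024)/1.14=2.0917; Δ=(0.0000−15.1024)/(340.4160−232.6176)=-0.1401; B=V−Δ·S=41.8349
Node (1,0) S=161.5400: V=(p*·23.4502+(1−p*)·84.8354)/1.14=29.0725; Δ=(23.4502−84.8354)/(193.8480−132.4628)=-1.0000; B=V−Δ·S=190.6125
Node (1,1) S=236.4000: V=(p*·2.0917+(1−p*)·23.4502)/1.14=4.7931; Δ=(2.0917−23.4502)/(283.6800−193.8480)=-0.2378; B=V−Δ·S=60.9997
Node (0,0) S=197.0000: V=(p*·4.7931+(1−p*)·29.0725)/1.14=7.5673; Δ=(4.7931−29.0725)/(236.4000−161.5400)=-0.3243; B=V−Δ·S=71.4604
The time-0 hedge costs 7.5673, which is the no-arbitrage price.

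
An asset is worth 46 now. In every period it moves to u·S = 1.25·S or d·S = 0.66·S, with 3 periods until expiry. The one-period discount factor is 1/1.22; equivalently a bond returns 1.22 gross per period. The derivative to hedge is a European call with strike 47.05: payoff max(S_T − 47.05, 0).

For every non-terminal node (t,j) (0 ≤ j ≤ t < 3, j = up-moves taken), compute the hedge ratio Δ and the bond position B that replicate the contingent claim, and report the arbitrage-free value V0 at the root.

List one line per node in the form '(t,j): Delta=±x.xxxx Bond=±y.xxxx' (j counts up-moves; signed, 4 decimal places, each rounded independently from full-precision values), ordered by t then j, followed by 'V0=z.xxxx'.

The replicating-portfolio and risk-neutral prices coincide; use p* = (1.22−0.66)/(1.25−0.66) = 0.9492 for the latter.
Terminal values V(3,·): V(3,0)=0.0000, V(3,1)=0.0000, V(3,2)=0.3875, V(3,3)=42.7938
Node (2,0) S=20.0376: V=(p*·0.0000+(1−p*)·0.0000)/1.22=0.0000; Δ=(0.0000−0.0000)/(25.0470−13.2248)=0.0000; B=V−Δ·S=0.0000
Node (2,1) S=37.9500: V=(p*·0.3875+(1−p*)·0.0000)/1.22=0.3015; Δ=(0.3875−0.0000)/(47.4375−25.0470)=0.0173; B=V−Δ·S=-0.3553
Node (2,2) S=71.8750: V=(p*·42.7938+(1−p*)·0.3875)/1.22=33.3094; Δ=(42.7938−0.3875)/(89.8438−47.4375)=1.0000; B=V−Δ·S=-38.5656
Node (1,0) S=30.3600: V=(p*·0.3015+(1−p*)·0.0000)/1.22=0.2345; Δ=(0.3015−0.0000)/(37.9500−20.0376)=0.0168; B=V−Δ·S=-0.2764
Node (1,1) S=57.5000: V=(p*·33.3094+(1−p*)·0.3015)/1.22=25.9271; Δ=(33.3094−0.3015)/(71.8750−37.9500)=0.9730; B=V−Δ·S=-30.0186
Node (0,0) S=46.0000: V=(p*·25.9271+(1−p*)·0.2345)/1.22=20.1809; Δ=(25.9271−0.2345)/(57.5000−30.3600)=0.9467; B=V−Δ·S=-23.3658
The time-0 hedge costs 20.1809, which is the no-arbitrage price.

(0,0): Delta=0.9467 Bond=-23.3658
(1,0): Delta=0.0168 Bond=-0.2764
(1,1): Delta=0.9730 Bond=-30.0186
(2,0): Delta=0.0000 Bond=0.0000
(2,1): Delta=0.0173 Bond=-0.3553
(2,2): Delta=1.0000 Bond=-38.5656
V0=20.1809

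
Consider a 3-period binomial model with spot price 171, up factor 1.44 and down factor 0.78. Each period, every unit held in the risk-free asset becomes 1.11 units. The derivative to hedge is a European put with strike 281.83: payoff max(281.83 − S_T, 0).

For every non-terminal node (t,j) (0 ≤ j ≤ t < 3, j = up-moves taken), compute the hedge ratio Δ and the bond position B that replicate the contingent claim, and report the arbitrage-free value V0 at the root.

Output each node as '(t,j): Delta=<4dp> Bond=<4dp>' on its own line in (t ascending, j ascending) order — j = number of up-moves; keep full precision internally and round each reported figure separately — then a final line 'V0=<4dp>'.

(0,0): Delta=-0.5887 Bond=156.6489
(1,0): Delta=-1.0000 Bond=228.7396
(1,1): Delta=-0.3659 Bond=119.0210
(2,0): Delta=-1.0000 Bond=253.9009
(2,1): Delta=-1.0000 Bond=253.9009
(2,2): Delta=-0.0224 Bond=10.3258
V0=55.9813

Since d<R<u, set p* = (R−d)/(u−d) = 0.5000; price each node as the discounted p*-expectation of its children.
At expiry t=3: V(3,0)=200.6816, V(3,1)=132.0176, V(3,2)=5.2532, V(3,3)=0.0000
Node (2,0) S=104.0364: V=(p*·132.0176+(1−p*)·200.6816)/1.11=149.8645; Δ=(132.0176−200.6816)/(149.8124−81.1484)=-1.0000; B=V−Δ·S=253.9009
Node (2,1) S=192.0672: V=(p*·5.2532+(1−p*)·132.0176)/1.11=61.8337; Δ=(5.2532−132.0176)/(276.5768−149.8124)=-1.0000; B=V−Δ·S=253.9009
Node (2,2) S=354.5856: V=(p*·0.0000+(1−p*)·5.2532)/1.11=2.3663; Δ=(0.0000−5.2532)/(510.6033−276.5768)=-0.0224; B=V−Δ·S=10.3258
Node (1,0) S=133.3800: V=(p*·61.8337+(1−p*)·149.8645)/1.11=95.3596; Δ=(61.8337−149.8645)/(192.0672−104.0364)=-1.0000; B=V−Δ·S=228.7396
Node (1,1) S=246.2400: V=(p*·2.3663+(1−p*)·61.8337)/1.11=28.9189; Δ=(2.3663−61.8337)/(354.5856−192.0672)=-0.3659; B=V−Δ·S=119.0210
Node (0,0) S=171.0000: V=(p*·28.9189+(1−p*)·95.3596)/1.11=55.9813; Δ=(28.9189−95.3596)/(246.2400−133.3800)=-0.5887; B=V−Δ·S=156.6489
The time-0 hedge costs 55.9813, which is the no-arbitrage price.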